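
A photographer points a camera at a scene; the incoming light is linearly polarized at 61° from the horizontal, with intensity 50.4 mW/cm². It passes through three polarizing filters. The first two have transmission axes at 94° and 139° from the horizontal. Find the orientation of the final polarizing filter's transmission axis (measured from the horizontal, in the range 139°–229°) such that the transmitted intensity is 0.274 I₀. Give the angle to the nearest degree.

θ ≈ 167°

By Malus's law, I₁ = I₀ cos²(94° − 61°) = I₀ cos²(33°) = 0.7034 I₀.
I₂ = I₁ cos²(139° − 94°) = 0.7034 I₀ · cos²(45°) = 0.3517 I₀.
Need I₃/I₀ = 0.274, so cos²(θ − 139°) = 0.274 / 0.3517 = 0.7791.
θ − 139° = arccos(√0.7791) = 28.0°, giving θ ≈ 139 + 28.0 = 167.0°.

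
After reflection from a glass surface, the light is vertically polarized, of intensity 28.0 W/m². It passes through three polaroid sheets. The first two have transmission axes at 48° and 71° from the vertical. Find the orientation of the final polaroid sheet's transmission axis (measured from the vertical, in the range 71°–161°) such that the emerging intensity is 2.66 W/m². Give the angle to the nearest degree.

By Malus's law, I₁ = I₀ cos²(48° − 0°) = I₀ cos²(48°) = 0.4477 I₀.
I₂ = I₁ cos²(71° − 48°) = 0.4477 I₀ · cos²(23°) = 0.3794 I₀.
Target fraction: 2.66 / 28.0 W/m² = 0.095 of I₀.
Need I₃/I₀ = 0.095, so cos²(θ − 71°) = 0.095 / 0.3794 = 0.2504.
θ − 71° = arccos(√0.2504) = 60.0°, giving θ ≈ 71 + 60.0 = 131.0°.

θ ≈ 131°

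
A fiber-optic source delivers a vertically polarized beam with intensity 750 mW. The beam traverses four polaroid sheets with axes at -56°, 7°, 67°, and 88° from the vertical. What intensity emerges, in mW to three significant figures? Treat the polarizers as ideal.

I ≈ 10.5 mW

By Malus's law, I₁ = 750 mW · cos²(56°) = 234.5 mW.
I₂ = I₁ · cos²(63°) = 234.5 · 0.2061 = 48.34 mW.
I₃ = I₂ · cos²(60°) = 48.34 · 0.25 = 12.08 mW.
I₄ = I₃ · cos²(21°) = 12.08 · 0.8716 = 10.53 mW.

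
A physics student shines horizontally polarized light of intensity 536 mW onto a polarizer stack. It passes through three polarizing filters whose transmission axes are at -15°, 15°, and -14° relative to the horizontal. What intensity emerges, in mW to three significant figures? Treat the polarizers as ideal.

I ≈ 287 mW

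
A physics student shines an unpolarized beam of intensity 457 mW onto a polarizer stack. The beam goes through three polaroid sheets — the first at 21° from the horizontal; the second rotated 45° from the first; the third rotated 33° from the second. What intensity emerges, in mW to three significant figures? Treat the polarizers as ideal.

I ≈ 80.4 mW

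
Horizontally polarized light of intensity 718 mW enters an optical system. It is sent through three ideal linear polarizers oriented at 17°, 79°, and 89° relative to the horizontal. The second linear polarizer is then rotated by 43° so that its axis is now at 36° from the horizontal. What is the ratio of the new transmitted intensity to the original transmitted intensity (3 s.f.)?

Before rotation:
I₁ = I₀ cos²(17° − 0°) = I₀ cos²(17°) = 0.9145 I₀.
I₂ = I₁ cos²(79° − 17°) = 0.9145 I₀ · cos²(62°) = 0.2016 I₀.
I₃ = I₂ cos²(89° − 79°) = 0.2016 I₀ · cos²(10°) = 0.1955 I₀.
After rotation:
I₁ = I₀ cos²(17° − 0°) = I₀ cos²(17°) = 0.9145 I₀.
I₂ = I₁ cos²(36° − 17°) = 0.9145 I₀ · cos²(19°) = 0.8176 I₀.
I₃ = I₂ cos²(89° − 36°) = 0.8176 I₀ · cos²(53°) = 0.2961 I₀.
Ratio = 0.2961 / 0.1955 = 1.515.

I_new/I_old ≈ 1.51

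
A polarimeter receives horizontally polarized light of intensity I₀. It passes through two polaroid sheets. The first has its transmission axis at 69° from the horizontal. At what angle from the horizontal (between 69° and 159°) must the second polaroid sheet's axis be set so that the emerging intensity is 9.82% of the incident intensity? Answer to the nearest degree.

θ ≈ 98°

I₁ = I₀ cos²(69° − 0°) = I₀ cos²(69°) = 0.1284 I₀.
Need I₂/I₀ = 0.0982, so cos²(θ − 69°) = 0.0982 / 0.1284 = 0.7646.
θ − 69° = arccos(√0.7646) = 29.0°, giving θ ≈ 69 + 29.0 = 98.0°.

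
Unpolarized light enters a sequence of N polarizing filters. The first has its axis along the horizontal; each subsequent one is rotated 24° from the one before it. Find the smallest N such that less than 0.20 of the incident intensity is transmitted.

N = 7

First polarizer halves the unpolarized light: factor 1/2.
Each further stage multiplies by cos²(24°) = 0.8346.
After N polarizers: T = 0.5·0.8346^(N−1). Require T < 0.20 ⇒ N−1 > ln(0.20/0.5)/ln(0.8346) = 5.07, so N−1 ≥ 6 and N = 7.
Check: N=7 gives T = 0.1689 < 0.20; N=6 gives T = 0.2024.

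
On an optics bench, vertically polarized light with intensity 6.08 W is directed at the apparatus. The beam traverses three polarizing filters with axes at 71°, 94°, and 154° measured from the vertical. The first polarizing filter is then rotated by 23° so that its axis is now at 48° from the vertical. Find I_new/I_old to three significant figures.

Before rotation:
I₁ = I₀ cos²(71° − 0°) = I₀ cos²(71°) = 0.106 I₀.
I₂ = I₁ cos²(94° − 71°) = 0.106 I₀ · cos²(23°) = 0.08981 I₀.
I₃ = I₂ cos²(154° − 94°) = 0.08981 I₀ · cos²(60°) = 0.02245 I₀.
After rotation:
I₁ = I₀ cos²(48° − 0°) = I₀ cos²(48°) = 0.4477 I₀.
I₂ = I₁ cos²(94° − 48°) = 0.4477 I₀ · cos²(46°) = 0.2161 I₀.
I₃ = I₂ cos²(154° − 94°) = 0.2161 I₀ · cos²(60°) = 0.05401 I₀.
Ratio = 0.05401 / 0.02245 = 2.406.

I_new/I_old ≈ 2.41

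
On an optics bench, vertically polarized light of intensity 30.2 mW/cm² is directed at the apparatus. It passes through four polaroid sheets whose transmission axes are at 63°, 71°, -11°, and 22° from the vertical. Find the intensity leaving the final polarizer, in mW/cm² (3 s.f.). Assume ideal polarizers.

I ≈ 0.0832 mW/cm²

By Malus's law, I₁ = 30.2 mW/cm² · cos²(63°) = 6.224 mW/cm².
I₂ = I₁ · cos²(8°) = 6.224 · 0.9806 = 6.104 mW/cm².
I₃ = I₂ · cos²(82°) = 6.104 · 0.01937 = 0.1182 mW/cm².
I₄ = I₃ · cos²(33°) = 0.1182 · 0.7034 = 0.08316 mW/cm².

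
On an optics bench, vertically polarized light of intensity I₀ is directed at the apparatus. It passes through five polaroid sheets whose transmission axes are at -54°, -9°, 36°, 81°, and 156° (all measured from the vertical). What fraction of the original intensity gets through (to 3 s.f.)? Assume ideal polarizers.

≈ 0.00289 I₀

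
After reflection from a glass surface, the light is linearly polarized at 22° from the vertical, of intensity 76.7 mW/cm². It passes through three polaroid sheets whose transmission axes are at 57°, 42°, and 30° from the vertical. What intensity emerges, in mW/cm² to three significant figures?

I ≈ 45.9 mW/cm²

I₁ = 76.7 mW/cm² · cos²(35°) = 51.47 mW/cm².
I₂ = I₁ · cos²(15°) = 51.47 · 0.933 = 48.02 mW/cm².
I₃ = I₂ · cos²(12°) = 48.02 · 0.9568 = 45.94 mW/cm².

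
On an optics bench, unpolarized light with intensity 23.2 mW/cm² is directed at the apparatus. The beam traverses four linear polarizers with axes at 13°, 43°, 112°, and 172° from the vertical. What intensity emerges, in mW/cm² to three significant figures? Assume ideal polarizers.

I ≈ 0.279 mW/cm²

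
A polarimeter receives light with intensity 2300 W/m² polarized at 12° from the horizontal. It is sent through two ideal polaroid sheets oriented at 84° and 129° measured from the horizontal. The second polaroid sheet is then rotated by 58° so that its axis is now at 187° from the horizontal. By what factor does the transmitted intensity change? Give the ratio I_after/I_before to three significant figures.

I_new/I_old ≈ 0.101

Before rotation:
I₁ = I₀ cos²(84° − 12°) = I₀ cos²(72°) = 0.09549 I₀.
I₂ = I₁ cos²(129° − 84°) = 0.09549 I₀ · cos²(45°) = 0.04775 I₀.
After rotation:
I₁ = I₀ cos²(84° − 12°) = I₀ cos²(72°) = 0.09549 I₀.
Angle between axes 1 and 2: 77°. I₂ = 0.09549 I₀ · cos²(77°) = 0.004832 I₀.
Ratio = 0.004832 / 0.04775 = 0.1012.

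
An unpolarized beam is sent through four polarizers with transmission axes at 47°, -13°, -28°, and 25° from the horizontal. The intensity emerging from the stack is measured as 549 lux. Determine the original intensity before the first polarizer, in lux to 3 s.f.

Unpolarized light through the first polarizer → I₁ = ½ I₀, now polarized at 47°.
I₂ = I₁ cos²(-13° − 47°) = 0.5 I₀ · cos²(60°) = 0.125 I₀.
I₃ = I₂ cos²(-28° + 13°) = 0.125 I₀ · cos²(15°) = 0.1166 I₀.
I₄ = I₃ cos²(25° + 28°) = 0.1166 I₀ · cos²(53°) = 0.04224 I₀.
So 549 lux = 0.04224 I₀, giving I₀ = 549/0.04224 = 1.3e+04 lux.

I₀ ≈ 1.30e4 lux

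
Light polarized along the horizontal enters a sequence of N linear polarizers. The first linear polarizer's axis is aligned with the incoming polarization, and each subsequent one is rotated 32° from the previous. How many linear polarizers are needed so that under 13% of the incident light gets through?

N = 8

First polarizer is aligned with the polarization: full transmission.
Each further stage multiplies by cos²(32°) = 0.7192.
After N polarizers: T = 0.7192^(N−1). Require T < 0.13 ⇒ N−1 > ln(0.13)/ln(0.7192) = 6.19, so N−1 ≥ 7 and N = 8.
Check: N=8 gives T = 0.09951 < 0.13; N=7 gives T = 0.1384.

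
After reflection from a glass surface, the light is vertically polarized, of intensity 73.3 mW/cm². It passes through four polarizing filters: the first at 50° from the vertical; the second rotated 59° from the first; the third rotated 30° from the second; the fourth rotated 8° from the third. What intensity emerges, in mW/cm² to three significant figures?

I ≈ 5.91 mW/cm²

By Malus's law, I₁ = 73.3 mW/cm² · cos²(50°) = 30.29 mW/cm².
I₂ = I₁ · cos²(59°) = 30.29 · 0.2653 = 8.034 mW/cm².
I₃ = I₂ · cos²(30°) = 8.034 · 0.75 = 6.025 mW/cm².
I₄ = I₃ · cos²(8°) = 6.025 · 0.9806 = 5.909 mW/cm².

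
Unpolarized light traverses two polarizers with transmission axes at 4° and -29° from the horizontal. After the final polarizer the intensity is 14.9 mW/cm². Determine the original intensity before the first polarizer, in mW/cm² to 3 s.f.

I₀ ≈ 42.4 mW/cm²

Unpolarized light through the first polarizer → I₁ = ½ I₀, now polarized at 4°.
I₂ = I₁ cos²(-29° − 4°) = 0.5 I₀ · cos²(33°) = 0.3517 I₀.
So 14.9 mW/cm² = 0.3517 I₀, giving I₀ = 14.9/0.3517 = 42.37 mW/cm².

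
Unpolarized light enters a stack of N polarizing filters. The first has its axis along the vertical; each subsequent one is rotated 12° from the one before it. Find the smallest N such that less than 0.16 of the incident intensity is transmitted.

First polarizer halves the unpolarized light: factor 1/2.
Each further stage multiplies by cos²(12°) = 0.9568.
After N polarizers: T = 0.5·0.9568^(N−1). Require T < 0.16 ⇒ N−1 > ln(0.16/0.5)/ln(0.9568) = 25.79, so N−1 ≥ 26 and N = 27.
Check: N=27 gives T = 0.1585 < 0.16; N=26 gives T = 0.1656.

N = 27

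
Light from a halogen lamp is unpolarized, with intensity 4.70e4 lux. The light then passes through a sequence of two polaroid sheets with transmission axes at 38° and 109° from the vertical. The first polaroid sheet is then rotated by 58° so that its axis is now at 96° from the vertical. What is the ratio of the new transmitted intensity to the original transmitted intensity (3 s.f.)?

I_new/I_old ≈ 8.96

Before rotation:
Unpolarized light through the first polarizer → I₁ = ½ I₀, now polarized at 38°.
I₂ = I₁ cos²(109° − 38°) = 0.5 I₀ · cos²(71°) = 0.053 I₀.
After rotation:
Unpolarized light through the first polarizer → I₁ = ½ I₀, now polarized at 96°.
I₂ = I₁ cos²(109° − 96°) = 0.5 I₀ · cos²(13°) = 0.4747 I₀.
Ratio = 0.4747 / 0.053 = 8.957.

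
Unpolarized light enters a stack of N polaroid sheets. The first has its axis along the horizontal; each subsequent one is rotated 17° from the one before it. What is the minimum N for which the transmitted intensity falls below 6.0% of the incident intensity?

First polarizer halves the unpolarized light: factor 1/2.
Each further stage multiplies by cos²(17°) = 0.9145.
After N polarizers: T = 0.5·0.9145^(N−1). Require T < 0.060 ⇒ N−1 > ln(0.060/0.5)/ln(0.9145) = 23.73, so N−1 ≥ 24 and N = 25.
Check: N=25 gives T = 0.05856 < 0.060; N=24 gives T = 0.06403.

N = 25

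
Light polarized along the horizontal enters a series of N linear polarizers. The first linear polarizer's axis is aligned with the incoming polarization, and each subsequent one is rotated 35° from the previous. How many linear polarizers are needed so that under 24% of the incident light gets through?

First polarizer is aligned with the polarization: full transmission.
Each further stage multiplies by cos²(35°) = 0.671.
After N polarizers: T = 0.671^(N−1). Require T < 0.24 ⇒ N−1 > ln(0.24)/ln(0.671) = 3.58, so N−1 ≥ 4 and N = 5.
Check: N=5 gives T = 0.2027 < 0.24; N=4 gives T = 0.3021.

N = 5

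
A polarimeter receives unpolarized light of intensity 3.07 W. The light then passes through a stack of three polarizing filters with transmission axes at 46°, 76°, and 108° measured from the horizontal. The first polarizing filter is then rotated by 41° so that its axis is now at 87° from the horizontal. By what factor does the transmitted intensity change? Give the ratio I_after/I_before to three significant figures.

I_new/I_old ≈ 1.28

Before rotation:
Unpolarized light through the first polarizer → I₁ = ½ I₀, now polarized at 46°.
I₂ = I₁ cos²(76° − 46°) = 0.5 I₀ · cos²(30°) = 0.375 I₀.
I₃ = I₂ cos²(108° − 76°) = 0.375 I₀ · cos²(32°) = 0.2697 I₀.
After rotation:
Unpolarized light through the first polarizer → I₁ = ½ I₀, now polarized at 87°.
I₂ = I₁ cos²(76° − 87°) = 0.5 I₀ · cos²(11°) = 0.4818 I₀.
I₃ = I₂ cos²(108° − 76°) = 0.4818 I₀ · cos²(32°) = 0.3465 I₀.
Ratio = 0.3465 / 0.2697 = 1.285.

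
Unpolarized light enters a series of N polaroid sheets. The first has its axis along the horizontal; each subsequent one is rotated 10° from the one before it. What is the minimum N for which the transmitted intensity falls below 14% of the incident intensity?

N = 43

First polarizer halves the unpolarized light: factor 1/2.
Each further stage multiplies by cos²(10°) = 0.9698.
After N polarizers: T = 0.5·0.9698^(N−1). Require T < 0.14 ⇒ N−1 > ln(0.14/0.5)/ln(0.9698) = 41.58, so N−1 ≥ 42 and N = 43.
Check: N=43 gives T = 0.1382 < 0.14; N=42 gives T = 0.1425.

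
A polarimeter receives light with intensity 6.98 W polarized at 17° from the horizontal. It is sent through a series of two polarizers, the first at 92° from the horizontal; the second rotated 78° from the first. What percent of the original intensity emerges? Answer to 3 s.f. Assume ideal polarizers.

≈ 0.290%

By Malus's law, I₁ = 6.98 W · cos²(75°) = 0.4676 W.
I₂ = I₁ · cos²(78°) = 0.4676 · 0.04323 = 0.02021 W.
That is 0.2896% of the incident intensity.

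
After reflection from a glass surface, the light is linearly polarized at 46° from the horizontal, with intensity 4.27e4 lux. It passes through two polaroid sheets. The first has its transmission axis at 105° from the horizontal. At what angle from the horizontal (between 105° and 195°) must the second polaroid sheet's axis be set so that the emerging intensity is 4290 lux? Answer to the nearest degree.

I₁ = I₀ cos²(105° − 46°) = I₀ cos²(59°) = 0.2653 I₀.
Target fraction: 4290 / 4.27e4 lux = 0.1005 of I₀.
Need I₂/I₀ = 0.1005, so cos²(θ − 105°) = 0.1005 / 0.2653 = 0.3787.
θ − 105° = arccos(√0.3787) = 52.0°, giving θ ≈ 105 + 52.0 = 157.0°.

θ ≈ 157°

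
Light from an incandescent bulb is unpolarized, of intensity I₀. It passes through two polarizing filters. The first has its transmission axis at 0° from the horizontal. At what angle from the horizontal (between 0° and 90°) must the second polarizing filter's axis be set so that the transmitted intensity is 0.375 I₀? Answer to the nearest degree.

θ ≈ 30°

Unpolarized light through the first polarizer → I₁ = ½ I₀, now polarized at 0°.
Need I₂/I₀ = 0.375, so cos²(θ − 0°) = 0.375 / 0.5 = 0.75.
θ − 0° = arccos(√0.75) = 30.0°, giving θ ≈ 0 + 30.0 = 30.0°.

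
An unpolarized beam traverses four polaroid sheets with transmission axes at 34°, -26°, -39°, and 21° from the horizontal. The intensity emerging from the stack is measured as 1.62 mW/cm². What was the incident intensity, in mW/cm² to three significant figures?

I₀ ≈ 54.6 mW/cm²

Unpolarized light through the first polarizer → I₁ = ½ I₀, now polarized at 34°.
I₂ = I₁ cos²(-26° − 34°) = 0.5 I₀ · cos²(60°) = 0.125 I₀.
I₃ = I₂ cos²(-39° + 26°) = 0.125 I₀ · cos²(13°) = 0.1187 I₀.
I₄ = I₃ cos²(21° + 39°) = 0.1187 I₀ · cos²(60°) = 0.02967 I₀.
So 1.62 mW/cm² = 0.02967 I₀, giving I₀ = 1.62/0.02967 = 54.6 mW/cm².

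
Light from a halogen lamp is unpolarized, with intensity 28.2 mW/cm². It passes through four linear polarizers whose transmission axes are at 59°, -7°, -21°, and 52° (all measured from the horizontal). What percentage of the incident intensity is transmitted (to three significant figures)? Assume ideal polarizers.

≈ 0.666%

Unpolarized light through the first polarizer → I₁ = 28.2 mW/cm²/2 = 14.1 mW/cm², polarized at 59°.
I₂ = I₁ · cos²(66°) = 14.1 · 0.1654 = 2.333 mW/cm².
I₃ = I₂ · cos²(14°) = 2.333 · 0.9415 = 2.196 mW/cm².
I₄ = I₃ · cos²(73°) = 2.196 · 0.08548 = 0.1877 mW/cm².
That is 0.6657% of the incident intensity.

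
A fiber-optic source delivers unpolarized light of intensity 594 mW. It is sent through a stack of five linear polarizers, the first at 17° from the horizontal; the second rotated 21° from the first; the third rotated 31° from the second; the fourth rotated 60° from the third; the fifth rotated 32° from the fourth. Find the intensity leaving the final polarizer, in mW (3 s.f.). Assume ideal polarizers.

I ≈ 34.2 mW

Unpolarized light through the first polarizer → I₁ = 594 mW/2 = 297 mW, polarized at 17°.
I₂ = I₁ · cos²(21°) = 297 · 0.8716 = 258.9 mW.
I₃ = I₂ · cos²(31°) = 258.9 · 0.7347 = 190.2 mW.
I₄ = I₃ · cos²(60°) = 190.2 · 0.25 = 47.55 mW.
I₅ = I₄ · cos²(32°) = 47.55 · 0.7192 = 34.2 mW.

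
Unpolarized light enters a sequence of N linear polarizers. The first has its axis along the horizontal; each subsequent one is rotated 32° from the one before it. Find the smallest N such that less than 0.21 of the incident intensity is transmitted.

First polarizer halves the unpolarized light: factor 1/2.
Each further stage multiplies by cos²(32°) = 0.7192.
After N polarizers: T = 0.5·0.7192^(N−1). Require T < 0.21 ⇒ N−1 > ln(0.21/0.5)/ln(0.7192) = 2.63, so N−1 ≥ 3 and N = 4.
Check: N=4 gives T = 0.186 < 0.21; N=3 gives T = 0.2586.

N = 4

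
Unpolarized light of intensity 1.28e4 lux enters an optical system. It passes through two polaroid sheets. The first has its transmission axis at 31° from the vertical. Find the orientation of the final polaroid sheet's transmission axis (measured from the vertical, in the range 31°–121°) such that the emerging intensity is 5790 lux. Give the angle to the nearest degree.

Unpolarized light through the first polarizer → I₁ = ½ I₀, now polarized at 31°.
Target fraction: 5790 / 1.28e4 lux = 0.4523 of I₀.
Need I₂/I₀ = 0.4523, so cos²(θ − 31°) = 0.4523 / 0.5 = 0.9047.
θ − 31° = arccos(√0.9047) = 18.0°, giving θ ≈ 31 + 18.0 = 49.0°.

θ ≈ 49°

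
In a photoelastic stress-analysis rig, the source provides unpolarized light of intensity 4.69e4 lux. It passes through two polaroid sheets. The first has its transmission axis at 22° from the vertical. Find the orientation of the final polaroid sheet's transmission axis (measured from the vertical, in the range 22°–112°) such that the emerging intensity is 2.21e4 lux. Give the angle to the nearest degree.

θ ≈ 36°

Unpolarized light through the first polarizer → I₁ = ½ I₀, now polarized at 22°.
Target fraction: 2.21e4 / 4.69e4 lux = 0.4712 of I₀.
Need I₂/I₀ = 0.4712, so cos²(θ − 22°) = 0.4712 / 0.5 = 0.9424.
θ − 22° = arccos(√0.9424) = 13.9°, giving θ ≈ 22 + 13.9 = 35.9°.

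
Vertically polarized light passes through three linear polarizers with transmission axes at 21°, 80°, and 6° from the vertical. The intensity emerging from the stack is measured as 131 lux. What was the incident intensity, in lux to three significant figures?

I₀ ≈ 7460 lux

By Malus's law, I₁ = I₀ cos²(21° − 0°) = I₀ cos²(21°) = 0.8716 I₀.
I₂ = I₁ cos²(80° − 21°) = 0.8716 I₀ · cos²(59°) = 0.2312 I₀.
I₃ = I₂ cos²(6° − 80°) = 0.2312 I₀ · cos²(74°) = 0.01757 I₀.
So 131 lux = 0.01757 I₀, giving I₀ = 131/0.01757 = 7458 lux.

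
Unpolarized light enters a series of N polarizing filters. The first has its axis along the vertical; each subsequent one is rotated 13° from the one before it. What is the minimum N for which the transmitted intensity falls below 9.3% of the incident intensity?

N = 34

First polarizer halves the unpolarized light: factor 1/2.
Each further stage multiplies by cos²(13°) = 0.9494.
After N polarizers: T = 0.5·0.9494^(N−1). Require T < 0.093 ⇒ N−1 > ln(0.093/0.5)/ln(0.9494) = 32.39, so N−1 ≥ 33 and N = 34.
Check: N=34 gives T = 0.09011 < 0.093; N=33 gives T = 0.09491.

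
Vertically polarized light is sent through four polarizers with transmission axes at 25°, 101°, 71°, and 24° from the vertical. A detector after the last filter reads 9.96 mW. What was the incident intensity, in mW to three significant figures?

I₀ ≈ 594 mW

I₁ = I₀ cos²(25° − 0°) = I₀ cos²(25°) = 0.8214 I₀.
I₂ = I₁ cos²(101° − 25°) = 0.8214 I₀ · cos²(76°) = 0.04807 I₀.
I₃ = I₂ cos²(71° − 101°) = 0.04807 I₀ · cos²(30°) = 0.03605 I₀.
I₄ = I₃ cos²(24° − 71°) = 0.03605 I₀ · cos²(47°) = 0.01677 I₀.
So 9.96 mW = 0.01677 I₀, giving I₀ = 9.96/0.01677 = 593.9 mW.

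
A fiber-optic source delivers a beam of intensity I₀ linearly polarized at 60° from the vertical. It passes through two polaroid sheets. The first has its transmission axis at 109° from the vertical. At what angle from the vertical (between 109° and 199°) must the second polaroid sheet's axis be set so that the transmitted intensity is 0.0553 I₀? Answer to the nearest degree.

I₁ = I₀ cos²(109° − 60°) = I₀ cos²(49°) = 0.4304 I₀.
Need I₂/I₀ = 0.0553, so cos²(θ − 109°) = 0.0553 / 0.4304 = 0.1285.
θ − 109° = arccos(√0.1285) = 69.0°, giving θ ≈ 109 + 69.0 = 178.0°.

θ ≈ 178°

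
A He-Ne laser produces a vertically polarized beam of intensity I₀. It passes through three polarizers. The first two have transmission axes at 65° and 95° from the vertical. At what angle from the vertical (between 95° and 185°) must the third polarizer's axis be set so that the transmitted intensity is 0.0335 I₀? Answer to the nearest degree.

θ ≈ 155°

By Malus's law, I₁ = I₀ cos²(65° − 0°) = I₀ cos²(65°) = 0.1786 I₀.
I₂ = I₁ cos²(95° − 65°) = 0.1786 I₀ · cos²(30°) = 0.134 I₀.
Need I₃/I₀ = 0.0335, so cos²(θ − 95°) = 0.0335 / 0.134 = 0.2501.
θ − 95° = arccos(√0.2501) = 60.0°, giving θ ≈ 95 + 60.0 = 155.0°.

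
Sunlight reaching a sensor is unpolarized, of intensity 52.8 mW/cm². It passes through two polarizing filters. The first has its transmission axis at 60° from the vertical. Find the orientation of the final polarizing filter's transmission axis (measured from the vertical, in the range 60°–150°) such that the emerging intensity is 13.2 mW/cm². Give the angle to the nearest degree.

Unpolarized light through the first polarizer → I₁ = ½ I₀, now polarized at 60°.
Target fraction: 13.2 / 52.8 mW/cm² = 0.25 of I₀.
Need I₂/I₀ = 0.25, so cos²(θ − 60°) = 0.25 / 0.5 = 0.5.
θ − 60° = arccos(√0.5) = 45.0°, giving θ ≈ 60 + 45.0 = 105.0°.

θ ≈ 105°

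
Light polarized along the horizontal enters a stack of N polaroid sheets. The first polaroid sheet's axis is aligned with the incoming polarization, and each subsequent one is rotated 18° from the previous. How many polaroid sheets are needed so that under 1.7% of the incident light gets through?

N = 42

First polarizer is aligned with the polarization: full transmission.
Each further stage multiplies by cos²(18°) = 0.9045.
After N polarizers: T = 0.9045^(N−1). Require T < 0.017 ⇒ N−1 > ln(0.017)/ln(0.9045) = 40.60, so N−1 ≥ 41 and N = 42.
Check: N=42 gives T = 0.01633 < 0.017; N=41 gives T = 0.01805.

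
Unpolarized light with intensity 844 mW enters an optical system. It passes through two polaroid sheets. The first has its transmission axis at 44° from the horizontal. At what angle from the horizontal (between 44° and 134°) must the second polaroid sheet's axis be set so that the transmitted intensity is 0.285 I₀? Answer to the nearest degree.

Unpolarized light through the first polarizer → I₁ = ½ I₀, now polarized at 44°.
Need I₂/I₀ = 0.285, so cos²(θ − 44°) = 0.285 / 0.5 = 0.57.
θ − 44° = arccos(√0.57) = 41.0°, giving θ ≈ 44 + 41.0 = 85.0°.

θ ≈ 85°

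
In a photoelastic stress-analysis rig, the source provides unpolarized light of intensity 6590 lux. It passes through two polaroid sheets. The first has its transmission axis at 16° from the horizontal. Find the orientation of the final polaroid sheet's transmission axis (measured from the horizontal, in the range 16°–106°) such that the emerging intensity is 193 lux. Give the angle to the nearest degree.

Unpolarized light through the first polarizer → I₁ = ½ I₀, now polarized at 16°.
Target fraction: 193 / 6590 lux = 0.02929 of I₀.
Need I₂/I₀ = 0.02929, so cos²(θ − 16°) = 0.02929 / 0.5 = 0.05857.
θ − 16° = arccos(√0.05857) = 76.0°, giving θ ≈ 16 + 76.0 = 92.0°.

θ ≈ 92°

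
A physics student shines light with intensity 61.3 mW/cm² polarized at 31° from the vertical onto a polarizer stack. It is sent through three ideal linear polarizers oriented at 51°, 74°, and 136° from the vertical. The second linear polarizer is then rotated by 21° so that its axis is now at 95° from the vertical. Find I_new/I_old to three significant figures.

I_new/I_old ≈ 1.58

Before rotation:
By Malus's law, I₁ = I₀ cos²(51° − 31°) = I₀ cos²(20°) = 0.883 I₀.
I₂ = I₁ cos²(74° − 51°) = 0.883 I₀ · cos²(23°) = 0.7482 I₀.
I₃ = I₂ cos²(136° − 74°) = 0.7482 I₀ · cos²(62°) = 0.1649 I₀.
After rotation:
I₁ = I₀ cos²(51° − 31°) = I₀ cos²(20°) = 0.883 I₀.
I₂ = I₁ cos²(95° − 51°) = 0.883 I₀ · cos²(44°) = 0.4569 I₀.
I₃ = I₂ cos²(136° − 95°) = 0.4569 I₀ · cos²(41°) = 0.2603 I₀.
Ratio = 0.2603 / 0.1649 = 1.578.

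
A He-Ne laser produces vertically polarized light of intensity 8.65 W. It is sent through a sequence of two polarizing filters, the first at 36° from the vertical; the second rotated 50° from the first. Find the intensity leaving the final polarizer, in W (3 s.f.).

I ≈ 2.34 W

By Malus's law, I₁ = 8.65 W · cos²(36°) = 5.661 W.
I₂ = I₁ · cos²(50°) = 5.661 · 0.4132 = 2.339 W.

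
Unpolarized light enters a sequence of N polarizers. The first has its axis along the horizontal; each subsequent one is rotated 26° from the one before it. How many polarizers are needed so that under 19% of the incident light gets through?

N = 6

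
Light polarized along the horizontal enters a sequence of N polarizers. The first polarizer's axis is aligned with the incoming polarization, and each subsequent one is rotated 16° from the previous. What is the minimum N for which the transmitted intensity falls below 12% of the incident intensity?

First polarizer is aligned with the polarization: full transmission.
Each further stage multiplies by cos²(16°) = 0.924.
After N polarizers: T = 0.924^(N−1). Require T < 0.12 ⇒ N−1 > ln(0.12)/ln(0.924) = 26.83, so N−1 ≥ 27 and N = 28.
Check: N=28 gives T = 0.1184 < 0.12; N=27 gives T = 0.1282.

N = 28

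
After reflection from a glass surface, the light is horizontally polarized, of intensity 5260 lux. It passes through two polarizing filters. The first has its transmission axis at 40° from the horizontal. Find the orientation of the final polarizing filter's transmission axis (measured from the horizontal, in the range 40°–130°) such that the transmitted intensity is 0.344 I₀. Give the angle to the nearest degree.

θ ≈ 80°

I₁ = I₀ cos²(40° − 0°) = I₀ cos²(40°) = 0.5868 I₀.
Need I₂/I₀ = 0.344, so cos²(θ − 40°) = 0.344 / 0.5868 = 0.5862.
θ − 40° = arccos(√0.5862) = 40.0°, giving θ ≈ 40 + 40.0 = 80.0°.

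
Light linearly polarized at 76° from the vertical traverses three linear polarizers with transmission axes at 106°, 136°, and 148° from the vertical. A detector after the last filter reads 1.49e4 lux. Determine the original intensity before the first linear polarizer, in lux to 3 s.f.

I₀ ≈ 2.77e4 lux

By Malus's law, I₁ = I₀ cos²(106° − 76°) = I₀ cos²(30°) = 0.75 I₀.
I₂ = I₁ cos²(136° − 106°) = 0.75 I₀ · cos²(30°) = 0.5625 I₀.
I₃ = I₂ cos²(148° − 136°) = 0.5625 I₀ · cos²(12°) = 0.5382 I₀.
So 1.49e4 lux = 0.5382 I₀, giving I₀ = 1.49e4/0.5382 = 2.769e+04 lux.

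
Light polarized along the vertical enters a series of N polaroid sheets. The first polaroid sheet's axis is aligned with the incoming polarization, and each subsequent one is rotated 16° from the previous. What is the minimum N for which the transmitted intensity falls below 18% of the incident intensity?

First polarizer is aligned with the polarization: full transmission.
Each further stage multiplies by cos²(16°) = 0.924.
After N polarizers: T = 0.924^(N−1). Require T < 0.18 ⇒ N−1 > ln(0.18)/ln(0.924) = 21.70, so N−1 ≥ 22 and N = 23.
Check: N=23 gives T = 0.1758 < 0.18; N=22 gives T = 0.1903.

N = 23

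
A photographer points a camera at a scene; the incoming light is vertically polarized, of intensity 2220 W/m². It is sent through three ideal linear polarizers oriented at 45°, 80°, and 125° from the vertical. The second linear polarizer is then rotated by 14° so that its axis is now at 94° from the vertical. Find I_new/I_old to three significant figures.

I_new/I_old ≈ 0.943

Before rotation:
I₁ = I₀ cos²(45° − 0°) = I₀ cos²(45°) = 0.5 I₀.
I₂ = I₁ cos²(80° − 45°) = 0.5 I₀ · cos²(35°) = 0.3355 I₀.
I₃ = I₂ cos²(125° − 80°) = 0.3355 I₀ · cos²(45°) = 0.1678 I₀.
After rotation:
I₁ = I₀ cos²(45° − 0°) = I₀ cos²(45°) = 0.5 I₀.
I₂ = I₁ cos²(94° − 45°) = 0.5 I₀ · cos²(49°) = 0.2152 I₀.
I₃ = I₂ cos²(125° − 94°) = 0.2152 I₀ · cos²(31°) = 0.1581 I₀.
Ratio = 0.1581 / 0.1678 = 0.9426.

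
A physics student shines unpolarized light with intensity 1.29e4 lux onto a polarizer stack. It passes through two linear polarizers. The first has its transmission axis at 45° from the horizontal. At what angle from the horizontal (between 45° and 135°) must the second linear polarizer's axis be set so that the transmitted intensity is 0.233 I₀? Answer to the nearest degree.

θ ≈ 92°

Unpolarized light through the first polarizer → I₁ = ½ I₀, now polarized at 45°.
Need I₂/I₀ = 0.233, so cos²(θ − 45°) = 0.233 / 0.5 = 0.466.
θ − 45° = arccos(√0.466) = 46.9°, giving θ ≈ 45 + 46.9 = 91.9°.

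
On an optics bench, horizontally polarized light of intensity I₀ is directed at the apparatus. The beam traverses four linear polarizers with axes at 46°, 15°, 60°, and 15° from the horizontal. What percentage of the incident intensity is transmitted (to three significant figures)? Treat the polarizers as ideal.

By Malus's law, I₁ = I₀ cos²(46° − 0°) = I₀ cos²(46°) = 0.4826 I₀.
I₂ = I₁ cos²(15° − 46°) = 0.4826 I₀ · cos²(31°) = 0.3545 I₀.
I₃ = I₂ cos²(60° − 15°) = 0.3545 I₀ · cos²(45°) = 0.1773 I₀.
I₄ = I₃ cos²(15° − 60°) = 0.1773 I₀ · cos²(45°) = 0.08864 I₀.
That is 8.864% of the incident intensity.

≈ 8.86%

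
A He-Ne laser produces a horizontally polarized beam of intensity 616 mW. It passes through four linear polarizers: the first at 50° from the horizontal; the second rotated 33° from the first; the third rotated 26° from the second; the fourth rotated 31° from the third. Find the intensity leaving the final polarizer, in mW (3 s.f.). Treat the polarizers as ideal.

I₁ = 616 mW · cos²(50°) = 254.5 mW.
I₂ = I₁ · cos²(33°) = 254.5 · 0.7034 = 179 mW.
I₃ = I₂ · cos²(26°) = 179 · 0.8078 = 144.6 mW.
I₄ = I₃ · cos²(31°) = 144.6 · 0.7347 = 106.3 mW.

I ≈ 106 mW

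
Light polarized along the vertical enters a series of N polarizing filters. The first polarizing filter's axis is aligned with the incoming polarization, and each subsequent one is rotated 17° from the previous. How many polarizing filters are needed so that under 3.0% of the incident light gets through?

N = 41

First polarizer is aligned with the polarization: full transmission.
Each further stage multiplies by cos²(17°) = 0.9145.
After N polarizers: T = 0.9145^(N−1). Require T < 0.030 ⇒ N−1 > ln(0.030)/ln(0.9145) = 39.24, so N−1 ≥ 40 and N = 41.
Check: N=41 gives T = 0.02804 < 0.030; N=40 gives T = 0.03066.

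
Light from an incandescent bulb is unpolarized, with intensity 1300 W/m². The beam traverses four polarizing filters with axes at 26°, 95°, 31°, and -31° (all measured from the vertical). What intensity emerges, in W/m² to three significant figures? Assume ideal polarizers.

Unpolarized light through the first polarizer → I₁ = 1300 W/m²/2 = 650 W/m², polarized at 26°.
I₂ = I₁ · cos²(69°) = 650 · 0.1284 = 83.48 W/m².
I₃ = I₂ · cos²(64°) = 83.48 · 0.1922 = 16.04 W/m².
I₄ = I₃ · cos²(62°) = 16.04 · 0.2204 = 3.536 W/m².

I ≈ 3.54 W/m²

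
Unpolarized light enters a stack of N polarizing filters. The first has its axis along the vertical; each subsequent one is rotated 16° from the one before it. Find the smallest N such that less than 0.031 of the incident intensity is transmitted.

N = 37

First polarizer halves the unpolarized light: factor 1/2.
Each further stage multiplies by cos²(16°) = 0.924.
After N polarizers: T = 0.5·0.924^(N−1). Require T < 0.031 ⇒ N−1 > ln(0.031/0.5)/ln(0.924) = 35.19, so N−1 ≥ 36 and N = 37.
Check: N=37 gives T = 0.02908 < 0.031; N=36 gives T = 0.03147.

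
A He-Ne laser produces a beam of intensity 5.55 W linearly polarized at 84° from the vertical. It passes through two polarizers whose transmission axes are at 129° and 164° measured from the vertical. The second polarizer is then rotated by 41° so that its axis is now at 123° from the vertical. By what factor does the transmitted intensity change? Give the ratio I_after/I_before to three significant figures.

I_new/I_old ≈ 1.47

Before rotation:
I₁ = I₀ cos²(129° − 84°) = I₀ cos²(45°) = 0.5 I₀.
I₂ = I₁ cos²(164° − 129°) = 0.5 I₀ · cos²(35°) = 0.3355 I₀.
After rotation:
I₁ = I₀ cos²(129° − 84°) = I₀ cos²(45°) = 0.5 I₀.
I₂ = I₁ cos²(123° − 129°) = 0.5 I₀ · cos²(6°) = 0.4945 I₀.
Ratio = 0.4945 / 0.3355 = 1.474.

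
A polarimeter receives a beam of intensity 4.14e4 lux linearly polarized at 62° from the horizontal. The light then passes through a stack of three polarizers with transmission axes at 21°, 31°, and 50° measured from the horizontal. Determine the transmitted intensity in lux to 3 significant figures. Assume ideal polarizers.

I ≈ 2.04e4 lux

By Malus's law, I₁ = 4.14e4 lux · cos²(41°) = 2.358e+04 lux.
I₂ = I₁ · cos²(10°) = 2.358e+04 · 0.9698 = 2.287e+04 lux.
I₃ = I₂ · cos²(19°) = 2.287e+04 · 0.894 = 2.045e+04 lux.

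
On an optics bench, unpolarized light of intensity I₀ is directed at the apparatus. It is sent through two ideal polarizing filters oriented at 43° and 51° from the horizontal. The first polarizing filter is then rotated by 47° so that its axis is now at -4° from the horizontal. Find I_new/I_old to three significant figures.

I_new/I_old ≈ 0.335

Before rotation:
Unpolarized light through the first polarizer → I₁ = ½ I₀, now polarized at 43°.
I₂ = I₁ cos²(51° − 43°) = 0.5 I₀ · cos²(8°) = 0.4903 I₀.
After rotation:
Unpolarized light through the first polarizer → I₁ = ½ I₀, now polarized at -4°.
I₂ = I₁ cos²(51° + 4°) = 0.5 I₀ · cos²(55°) = 0.1645 I₀.
Ratio = 0.1645 / 0.4903 = 0.3355.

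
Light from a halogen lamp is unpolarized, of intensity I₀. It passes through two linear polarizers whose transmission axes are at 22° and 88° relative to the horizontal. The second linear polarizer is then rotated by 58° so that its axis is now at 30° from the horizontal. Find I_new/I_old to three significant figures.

Before rotation:
Unpolarized light through the first polarizer → I₁ = ½ I₀, now polarized at 22°.
I₂ = I₁ cos²(88° − 22°) = 0.5 I₀ · cos²(66°) = 0.08272 I₀.
After rotation:
Unpolarized light through the first polarizer → I₁ = ½ I₀, now polarized at 22°.
I₂ = I₁ cos²(30° − 22°) = 0.5 I₀ · cos²(8°) = 0.4903 I₀.
Ratio = 0.4903 / 0.08272 = 5.928.

I_new/I_old ≈ 5.93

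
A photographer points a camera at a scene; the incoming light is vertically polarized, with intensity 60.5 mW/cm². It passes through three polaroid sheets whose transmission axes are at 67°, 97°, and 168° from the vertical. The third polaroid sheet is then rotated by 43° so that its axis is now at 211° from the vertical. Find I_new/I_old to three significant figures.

I_new/I_old ≈ 1.56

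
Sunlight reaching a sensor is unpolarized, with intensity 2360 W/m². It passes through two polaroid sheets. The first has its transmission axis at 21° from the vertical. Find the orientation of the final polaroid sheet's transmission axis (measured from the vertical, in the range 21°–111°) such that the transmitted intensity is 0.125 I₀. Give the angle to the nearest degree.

Unpolarized light through the first polarizer → I₁ = ½ I₀, now polarized at 21°.
Need I₂/I₀ = 0.125, so cos²(θ − 21°) = 0.125 / 0.5 = 0.25.
θ − 21° = arccos(√0.25) = 60.0°, giving θ ≈ 21 + 60.0 = 81.0°.

θ ≈ 81°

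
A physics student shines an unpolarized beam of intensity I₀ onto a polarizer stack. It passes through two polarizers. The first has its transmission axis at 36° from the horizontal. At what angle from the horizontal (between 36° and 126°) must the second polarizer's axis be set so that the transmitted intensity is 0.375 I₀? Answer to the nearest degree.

Unpolarized light through the first polarizer → I₁ = ½ I₀, now polarized at 36°.
Need I₂/I₀ = 0.375, so cos²(θ − 36°) = 0.375 / 0.5 = 0.75.
θ − 36° = arccos(√0.75) = 30.0°, giving θ ≈ 36 + 30.0 = 66.0°.

θ ≈ 66°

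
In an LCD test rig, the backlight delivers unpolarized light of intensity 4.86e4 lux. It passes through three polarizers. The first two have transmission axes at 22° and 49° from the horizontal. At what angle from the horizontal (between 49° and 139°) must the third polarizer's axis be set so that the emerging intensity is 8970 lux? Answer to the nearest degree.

θ ≈ 96°

Unpolarized light through the first polarizer → I₁ = ½ I₀, now polarized at 22°.
I₂ = I₁ cos²(49° − 22°) = 0.5 I₀ · cos²(27°) = 0.3969 I₀.
Target fraction: 8970 / 4.86e4 lux = 0.1846 of I₀.
Need I₃/I₀ = 0.1846, so cos²(θ − 49°) = 0.1846 / 0.3969 = 0.465.
θ − 49° = arccos(√0.465) = 47.0°, giving θ ≈ 49 + 47.0 = 96.0°.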